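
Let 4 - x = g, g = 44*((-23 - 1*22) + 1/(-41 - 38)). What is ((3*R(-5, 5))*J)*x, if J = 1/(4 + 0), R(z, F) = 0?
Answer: 0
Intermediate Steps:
J = ¼ (J = 1/4 = ¼ ≈ 0.25000)
g = -156464/79 (g = 44*((-23 - 22) + 1/(-79)) = 44*(-45 - 1/79) = 44*(-3556/79) = -156464/79 ≈ -1980.6)
x = 156780/79 (x = 4 - 1*(-156464/79) = 4 + 156464/79 = 156780/79 ≈ 1984.6)
((3*R(-5, 5))*J)*x = ((3*0)*(¼))*(156780/79) = (0*(¼))*(156780/79) = 0*(156780/79) = 0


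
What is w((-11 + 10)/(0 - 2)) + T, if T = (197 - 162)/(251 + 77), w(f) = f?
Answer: 199/328 ≈ 0.60671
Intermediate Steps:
T = 35/328 ≈ 0.10671
w((-11 + 10)/(0 - 2)) + T = (-11 + 10)/(0 - 2) + 35/328 = -1/(-2) + 35/328 = -1*(-½) + 35/328 = ½ + 35/328 = 199/328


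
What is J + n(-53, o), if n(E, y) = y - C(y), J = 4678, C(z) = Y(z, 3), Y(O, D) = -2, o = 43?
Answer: 4723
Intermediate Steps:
C(z) = -2
n(E, y) = 2 + y (n(E, y) = y - 1*(-2) = y + 2 = 2 + y)
J + n(-53, o) = 4678 + (2 + 43) = 4678 + 45 = 4723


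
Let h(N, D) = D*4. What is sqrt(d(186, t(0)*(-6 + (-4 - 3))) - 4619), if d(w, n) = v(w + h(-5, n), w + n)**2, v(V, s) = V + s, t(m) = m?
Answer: sqrt(133765) ≈ 365.74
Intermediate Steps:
h(N, D) = 4*D
d(w, n) = (2*w + 5*n)**2 (d(w, n) = ((w + 4*n) + (w + n))**2 = ((w + 4*n) + (n + w))**2 = (2*w + 5*n)**2)
sqrt(d(186, t(0)*(-6 + (-4 - 3))) - 4619) = sqrt((2*186 + 5*(0*(-6 + (-4 - 3))))**2 - 4619) = sqrt((372 + 5*(0*(-6 - 7)))**2 - 4619) = sqrt((372 + 5*(0*(-13)))**2 - 4619) = sqrt((372 + 5*0)**2 - 4619) = sqrt((372 + 0)**2 - 4619) = sqrt(372**2 - 4619) = sqrt(138384 - 4619) = sqrt(133765)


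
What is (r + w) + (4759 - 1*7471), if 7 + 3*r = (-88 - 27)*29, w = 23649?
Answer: 19823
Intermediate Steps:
r = -1114 (r = -7/3 + ((-88 - 27)*29)/3 = -7/3 + (-115*29)/3 = -7/3 + (⅓)*(-3335) = -7/3 - 3335/3 = -1114)
(r + w) + (4759 - 1*7471) = (-1114 + 23649) + (4759 - 1*7471) = 22535 + (4759 - 7471) = 22535 - 2712 = 19823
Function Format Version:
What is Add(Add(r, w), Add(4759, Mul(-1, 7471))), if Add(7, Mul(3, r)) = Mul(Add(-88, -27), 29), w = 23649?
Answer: 19823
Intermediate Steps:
r = -1114 (r = Add(Rational(-7, 3), Mul(Rational(1, 3), Mul(Add(-88, -27), 29))) = Add(Rational(-7, 3), Mul(Rational(1, 3), Mul(-115, 29))) = Add(Rational(-7, 3), Mul(Rational(1, 3), -3335)) = Add(Rational(-7, 3), Rational(-3335, 3)) = -1114)
Add(Add(r, w), Add(4759, Mul(-1, 7471))) = Add(Add(-1114, 23649), Add(4759, Mul(-1, 7471))) = Add(22535, Add(4759, -7471)) = Add(22535, -2712) = 19823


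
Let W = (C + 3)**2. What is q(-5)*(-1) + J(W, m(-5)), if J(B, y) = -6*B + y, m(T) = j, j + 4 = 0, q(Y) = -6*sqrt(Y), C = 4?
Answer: -298 + 6*I*sqrt(5) ≈ -298.0 + 13.416*I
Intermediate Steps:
j = -4 (j = -4 + 0 = -4)
m(T) = -4
W = 49 (W = (4 + 3)**2 = 7**2 = 49)
J(B, y) = y - 6*B
q(-5)*(-1) + J(W, m(-5)) = -6*I*sqrt(5)*(-1) + (-4 - 6*49) = -6*I*sqrt(5)*(-1) + (-4 - 294) = -6*I*sqrt(5)*(-1) - 298 = 6*I*sqrt(5) - 298 = -298 + 6*I*sqrt(5)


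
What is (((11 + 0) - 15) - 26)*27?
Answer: -810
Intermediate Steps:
(((11 + 0) - 15) - 26)*27 = ((11 - 15) - 26)*27 = (-4 - 26)*27 = -30*27 = -810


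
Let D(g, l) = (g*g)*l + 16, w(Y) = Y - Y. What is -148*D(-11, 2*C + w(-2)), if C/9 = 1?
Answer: -324712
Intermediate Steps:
C = 9 (C = 9*1 = 9)
w(Y) = 0
D(g, l) = 16 + l*g**2 (D(g, l) = g**2*l + 16 = l*g**2 + 16 = 16 + l*g**2)
-148*D(-11, 2*C + w(-2)) = -148*(16 + (2*9 + 0)*(-11)**2) = -148*(16 + (18 + 0)*121) = -148*(16 + 18*121) = -148*(16 + 2178) = -148*2194 = -324712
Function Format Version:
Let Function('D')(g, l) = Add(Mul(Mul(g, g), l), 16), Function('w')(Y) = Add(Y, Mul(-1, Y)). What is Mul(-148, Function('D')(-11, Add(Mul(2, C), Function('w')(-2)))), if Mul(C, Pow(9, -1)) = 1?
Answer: -324712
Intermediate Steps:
C = 9 (C = Mul(9, 1) = 9)
Function('w')(Y) = 0
Function('D')(g, l) = Add(16, Mul(l, Pow(g, 2))) (Function('D')(g, l) = Add(Mul(Pow(g, 2), l), 16) = Add(Mul(l, Pow(g, 2)), 16) = Add(16, Mul(l, Pow(g, 2))))
Mul(-148, Function('D')(-11, Add(Mul(2, C), Function('w')(-2)))) = Mul(-148, Add(16, Mul(Add(Mul(2, 9), 0), Pow(-11, 2)))) = Mul(-148, Add(16, Mul(Add(18, 0), 121))) = Mul(-148, Add(16, Mul(18, 121))) = Mul(-148, Add(16, 2178)) = Mul(-148, 2194) = -324712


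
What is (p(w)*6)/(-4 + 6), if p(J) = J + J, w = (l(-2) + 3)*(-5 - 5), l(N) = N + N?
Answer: 60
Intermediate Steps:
l(N) = 2*N
w = 10 (w = (2*(-2) + 3)*(-5 - 5) = (-4 + 3)*(-10) = -1*(-10) = 10)
p(J) = 2*J
(p(w)*6)/(-4 + 6) = ((2*10)*6)/(-4 + 6) = (20*6)/2 = 120*(1/2) = 60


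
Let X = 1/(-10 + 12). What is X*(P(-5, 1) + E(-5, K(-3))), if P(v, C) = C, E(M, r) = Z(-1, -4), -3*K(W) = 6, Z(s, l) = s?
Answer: 0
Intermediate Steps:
K(W) = -2 (K(W) = -⅓*6 = -2)
E(M, r) = -1
X = ½ (X = 1/2 = ½ ≈ 0.50000)
X*(P(-5, 1) + E(-5, K(-3))) = (1 - 1)/2 = (½)*0 = 0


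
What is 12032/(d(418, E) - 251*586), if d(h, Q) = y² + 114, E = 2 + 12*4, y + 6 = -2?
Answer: -3008/36727 ≈ -0.081902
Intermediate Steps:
y = -8 (y = -6 - 2 = -8)
E = 50 (E = 2 + 48 = 50)
d(h, Q) = 178 (d(h, Q) = (-8)² + 114 = 64 + 114 = 178)
12032/(d(418, E) - 251*586) = 12032/(178 - 251*586) = 12032/(178 - 1*147086) = 12032/(178 - 147086) = 12032/(-146908) = 12032*(-1/146908) = -3008/36727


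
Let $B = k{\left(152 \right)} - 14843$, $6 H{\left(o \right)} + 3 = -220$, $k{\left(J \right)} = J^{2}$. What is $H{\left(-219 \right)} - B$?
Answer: $- \frac{49789}{6} \approx -8298.2$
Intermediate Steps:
$H{\left(o \right)} = - \frac{223}{6}$ ($H{\left(o \right)} = - \frac{1}{2} + \frac{1}{6} \left(-220\right) = - \frac{1}{2} - \frac{110}{3} = - \frac{223}{6}$)
$B = 8261$ ($B = 152^{2} - 14843 = 23104 - 14843 = 8261$)
$H{\left(-219 \right)} - B = - \frac{223}{6} - 8261 = - \frac{49789}{6}$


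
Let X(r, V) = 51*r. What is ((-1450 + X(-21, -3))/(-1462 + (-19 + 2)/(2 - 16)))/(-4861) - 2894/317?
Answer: -287710416232/31513702587 ≈ -9.1297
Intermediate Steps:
((-1450 + X(-21, -3))/(-1462 + (-19 + 2)/(2 - 16)))/(-4861) - 2894/317 = ((-1450 + 51*(-21))/(-1462 + (-19 + 2)/(2 - 16)))/(-4861) - 2894/317 = ((-1450 - 1071)/(-1462 - 17/(-14)))*(-1/4861) - 2894*1/317 = -2521/(-1462 - 1/14*(-17))*(-1/4861) - 2894/317 = -2521/(-1462 + 17/14)*(-1/4861) - 2894/317 = -2521/(-20451/14)*(-1/4861) - 2894/317 = -2521*(-14/20451)*(-1/4861) - 2894/317 = (35294/20451)*(-1/4861) - 2894/317 = -35294/99412311 - 2894/317 = -287710416232/31513702587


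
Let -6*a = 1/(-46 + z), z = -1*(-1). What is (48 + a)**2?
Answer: 167987521/72900 ≈ 2304.4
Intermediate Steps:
z = 1
a = 1/270 (a = -1/(6*(-46 + 1)) = -1/6/(-45) = -1/6*(-1/45) = 1/270 ≈ 0.0037037)
(48 + a)**2 = (48 + 1/270)**2 = (12961/270)**2 = 167987521/72900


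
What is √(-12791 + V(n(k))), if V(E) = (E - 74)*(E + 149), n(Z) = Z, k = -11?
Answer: I*√24521 ≈ 156.59*I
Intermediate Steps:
V(E) = (-74 + E)*(149 + E)
√(-12791 + V(n(k))) = √(-12791 + (-11026 + (-11)² + 75*(-11))) = √(-12791 + (-11026 + 121 - 825)) = √(-12791 - 11730) = √(-24521) = I*√24521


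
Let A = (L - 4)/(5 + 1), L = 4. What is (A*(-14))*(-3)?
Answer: 0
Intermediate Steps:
A = 0 (A = (4 - 4)/(5 + 1) = 0/6 = 0*(⅙) = 0)
(A*(-14))*(-3) = (0*(-14))*(-3) = 0*(-3) = 0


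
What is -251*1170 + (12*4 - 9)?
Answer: -293631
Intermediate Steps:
-251*1170 + (12*4 - 9) = -293670 + (48 - 9) = -293670 + 39 = -293631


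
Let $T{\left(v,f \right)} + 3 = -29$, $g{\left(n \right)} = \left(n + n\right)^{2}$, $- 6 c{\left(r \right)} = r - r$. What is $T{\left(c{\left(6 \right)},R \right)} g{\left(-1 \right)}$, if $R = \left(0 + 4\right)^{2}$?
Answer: $-128$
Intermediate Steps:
$R = 16$ ($R = 4^{2} = 16$)
$c{\left(r \right)} = 0$ ($c{\left(r \right)} = - \frac{r - r}{6} = \left(- \frac{1}{6}\right) 0 = 0$)
$g{\left(n \right)} = 4 n^{2}$ ($g{\left(n \right)} = \left(2 n\right)^{2} = 4 n^{2}$)
$T{\left(v,f \right)} = -32$ ($T{\left(v,f \right)} = -3 - 29 = -32$)
$T{\left(c{\left(6 \right)},R \right)} g{\left(-1 \right)} = - 32 \cdot 4 \left(-1\right)^{2} = - 32 \cdot 4 \cdot 1 = \left(-32\right) 4 = -128$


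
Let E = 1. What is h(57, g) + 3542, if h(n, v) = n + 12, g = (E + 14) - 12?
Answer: 3611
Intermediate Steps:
g = 3 (g = (1 + 14) - 12 = 15 - 12 = 3)
h(n, v) = 12 + n
h(57, g) + 3542 = (12 + 57) + 3542 = 69 + 3542 = 3611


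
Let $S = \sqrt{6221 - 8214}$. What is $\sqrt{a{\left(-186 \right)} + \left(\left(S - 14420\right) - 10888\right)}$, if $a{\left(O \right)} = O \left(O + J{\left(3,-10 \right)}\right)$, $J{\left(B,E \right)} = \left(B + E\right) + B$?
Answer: $\sqrt{10032 + i \sqrt{1993}} \approx 100.16 + 0.2229 i$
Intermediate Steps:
$J{\left(B,E \right)} = E + 2 B$
$a{\left(O \right)} = O \left(-4 + O\right)$ ($a{\left(O \right)} = O \left(O + \left(-10 + 2 \cdot 3\right)\right) = O \left(O + \left(-10 + 6\right)\right) = O \left(O - 4\right) = O \left(-4 + O\right)$)
$S = i \sqrt{1993}$ ($S = \sqrt{-1993} = i \sqrt{1993} \approx 44.643 i$)
$\sqrt{a{\left(-186 \right)} + \left(\left(S - 14420\right) - 10888\right)} = \sqrt{- 186 \left(-4 - 186\right) - \left(25308 - i \sqrt{1993}\right)} = \sqrt{\left(-186\right) \left(-190\right) - \left(25308 - i \sqrt{1993}\right)} = \sqrt{35340 - \left(25308 - i \sqrt{1993}\right)} = \sqrt{10032 + i \sqrt{1993}}$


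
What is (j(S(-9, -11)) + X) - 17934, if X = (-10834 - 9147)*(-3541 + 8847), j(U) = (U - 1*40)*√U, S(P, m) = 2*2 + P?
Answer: -106037120 - 45*I*√5 ≈ -1.0604e+8 - 100.62*I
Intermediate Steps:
S(P, m) = 4 + P
j(U) = √U*(-40 + U) (j(U) = (U - 40)*√U = (-40 + U)*√U = √U*(-40 + U))
X = -106019186 (X = -19981*5306 = -106019186)
(j(S(-9, -11)) + X) - 17934 = (√(4 - 9)*(-40 + (4 - 9)) - 106019186) - 17934 = (√(-5)*(-40 - 5) - 106019186) - 17934 = ((I*√5)*(-45) - 106019186) - 17934 = (-45*I*√5 - 106019186) - 17934 = (-106019186 - 45*I*√5) - 17934 = -106037120 - 45*I*√5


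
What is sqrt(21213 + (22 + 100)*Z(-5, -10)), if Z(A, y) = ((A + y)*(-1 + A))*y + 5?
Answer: I*sqrt(87977) ≈ 296.61*I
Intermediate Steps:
Z(A, y) = 5 + y*(-1 + A)*(A + y) (Z(A, y) = ((-1 + A)*(A + y))*y + 5 = y*(-1 + A)*(A + y) + 5 = 5 + y*(-1 + A)*(A + y))
sqrt(21213 + (22 + 100)*Z(-5, -10)) = sqrt(21213 + (22 + 100)*(5 - 1*(-10)**2 - 5*(-10)**2 - 10*(-5)**2 - 1*(-5)*(-10))) = sqrt(21213 + 122*(5 - 1*100 - 5*100 - 10*25 - 50)) = sqrt(21213 + 122*(5 - 100 - 500 - 250 - 50)) = sqrt(21213 + 122*(-895)) = sqrt(21213 - 109190) = sqrt(-87977) = I*sqrt(87977)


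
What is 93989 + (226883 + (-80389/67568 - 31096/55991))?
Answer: 93378177869793/291015376 ≈ 3.2087e+5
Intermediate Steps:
93989 + (226883 + (-80389/67568 - 31096/55991)) = 93989 + (226883 + (-80389*1/67568 - 31096*1/55991)) = 93989 + (226883 + (-80389/67568 - 2392/4307)) = 93989 + (226883 - 507858079/291015376) = 93989 + 66025933694929/291015376 = 93378177869793/291015376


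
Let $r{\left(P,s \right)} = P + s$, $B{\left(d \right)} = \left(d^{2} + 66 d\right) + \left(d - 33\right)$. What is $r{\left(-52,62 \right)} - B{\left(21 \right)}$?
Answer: $-1805$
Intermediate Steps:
$B{\left(d \right)} = -33 + d^{2} + 67 d$ ($B{\left(d \right)} = \left(d^{2} + 66 d\right) + \left(-33 + d\right) = -33 + d^{2} + 67 d$)
$r{\left(-52,62 \right)} - B{\left(21 \right)} = \left(-52 + 62\right) - \left(-33 + 21^{2} + 67 \cdot 21\right) = 10 - \left(-33 + 441 + 1407\right) = 10 - 1815 = -1805$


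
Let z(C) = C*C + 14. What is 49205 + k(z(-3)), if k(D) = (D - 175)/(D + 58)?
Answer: 3985453/81 ≈ 49203.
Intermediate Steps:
z(C) = 14 + C² (z(C) = C² + 14 = 14 + C²)
k(D) = (-175 + D)/(58 + D)
49205 + k(z(-3)) = 49205 + (-175 + (14 + (-3)²))/(58 + (14 + (-3)²)) = 49205 + (-175 + (14 + 9))/(58 + (14 + 9)) = 49205 + (-175 + 23)/(58 + 23) = 49205 - 152/81 = 3985453/81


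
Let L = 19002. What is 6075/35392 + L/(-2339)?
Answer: -658309359/82781888 ≈ -7.9523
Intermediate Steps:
6075/35392 + L/(-2339) = 6075/35392 + 19002/(-2339) = 6075*(1/35392) + 19002*(-1/2339) = 6075/35392 - 19002/2339 = -658309359/82781888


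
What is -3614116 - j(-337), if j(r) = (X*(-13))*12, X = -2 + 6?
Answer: -3613492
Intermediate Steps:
X = 4
j(r) = -624 (j(r) = (4*(-13))*12 = -52*12 = -624)
-3614116 - j(-337) = -3614116 - 1*(-624) = -3614116 + 624 = -3613492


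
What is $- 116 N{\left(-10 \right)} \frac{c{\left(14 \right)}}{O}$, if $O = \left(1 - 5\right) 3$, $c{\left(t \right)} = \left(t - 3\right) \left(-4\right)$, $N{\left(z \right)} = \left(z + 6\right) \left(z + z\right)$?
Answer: $- \frac{102080}{3} \approx -34027.0$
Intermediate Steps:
$N{\left(z \right)} = 2 z \left(6 + z\right)$ ($N{\left(z \right)} = \left(6 + z\right) 2 z = 2 z \left(6 + z\right)$)
$c{\left(t \right)} = 12 - 4 t$ ($c{\left(t \right)} = \left(-3 + t\right) \left(-4\right) = 12 - 4 t$)
$O = -12$ ($O = \left(-4\right) 3 = -12$)
$- 116 N{\left(-10 \right)} \frac{c{\left(14 \right)}}{O} = - 116 \cdot 2 \left(-10\right) \left(6 - 10\right) \frac{12 - 56}{-12} = - 116 \cdot 2 \left(-10\right) \left(-4\right) \left(12 - 56\right) \left(- \frac{1}{12}\right) = \left(-116\right) 80 \left(\left(-44\right) \left(- \frac{1}{12}\right)\right) = \left(-9280\right) \frac{11}{3} = - \frac{102080}{3}$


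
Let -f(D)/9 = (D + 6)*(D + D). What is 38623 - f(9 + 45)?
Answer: 96943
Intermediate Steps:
f(D) = -18*D*(6 + D) (f(D) = -9*(D + 6)*(D + D) = -9*(6 + D)*2*D = -18*D*(6 + D))
38623 - f(9 + 45) = 38623 - (-18)*(9 + 45)*(6 + (9 + 45)) = 38623 - (-18)*54*(6 + 54) = 38623 - (-18)*54*60 = 38623 - 1*(-58320) = 38623 + 58320 = 96943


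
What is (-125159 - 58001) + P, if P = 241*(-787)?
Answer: -372827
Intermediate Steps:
P = -189667
(-125159 - 58001) + P = (-125159 - 58001) - 189667 = -183160 - 189667 = -372827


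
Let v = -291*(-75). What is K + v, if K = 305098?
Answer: 326923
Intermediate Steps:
v = 21825
K + v = 305098 + 21825 = 326923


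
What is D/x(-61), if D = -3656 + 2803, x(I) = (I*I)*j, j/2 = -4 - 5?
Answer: 853/66978 ≈ 0.012736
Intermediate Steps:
j = -18 (j = 2*(-4 - 5) = 2*(-9) = -18)
x(I) = -18*I² (x(I) = (I*I)*(-18) = I²*(-18) = -18*I²)
D = -853
D/x(-61) = -853/((-18*(-61)²)) = -853/((-18*3721)) = -853/(-66978) = -853*(-1/66978) = 853/66978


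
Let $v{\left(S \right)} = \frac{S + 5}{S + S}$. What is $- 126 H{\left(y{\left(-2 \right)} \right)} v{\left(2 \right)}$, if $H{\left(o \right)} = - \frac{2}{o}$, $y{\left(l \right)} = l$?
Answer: $- \frac{441}{2} \approx -220.5$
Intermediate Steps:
$v{\left(S \right)} = \frac{5 + S}{2 S}$
$- 126 H{\left(y{\left(-2 \right)} \right)} v{\left(2 \right)} = - 126 - \frac{2}{-2} \frac{5 + 2}{2 \cdot 2} = - 126 \left(-2\right) \left(- \frac{1}{2}\right) \frac{1}{2} \cdot \frac{1}{2} \cdot 7 = - 126 \cdot 1 \cdot \frac{7}{4} = \left(-126\right) \frac{7}{4} = - \frac{441}{2}$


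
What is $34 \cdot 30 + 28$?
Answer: $1048$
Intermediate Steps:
$34 \cdot 30 + 28 = 1020 + 28 = 1048$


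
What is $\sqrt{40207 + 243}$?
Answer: $5 \sqrt{1618} \approx 201.12$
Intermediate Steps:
$\sqrt{40207 + 243} = \sqrt{40450} = 5 \sqrt{1618}$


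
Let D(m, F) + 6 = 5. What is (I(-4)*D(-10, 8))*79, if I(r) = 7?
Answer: -553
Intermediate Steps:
D(m, F) = -1 (D(m, F) = -6 + 5 = -1)
(I(-4)*D(-10, 8))*79 = (7*(-1))*79 = -7*79 = -553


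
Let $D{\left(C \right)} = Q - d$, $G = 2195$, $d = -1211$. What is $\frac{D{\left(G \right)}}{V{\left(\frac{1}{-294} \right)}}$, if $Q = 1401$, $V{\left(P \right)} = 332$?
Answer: $\frac{653}{83} \approx 7.8675$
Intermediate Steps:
$D{\left(C \right)} = 2612$ ($D{\left(C \right)} = 1401 - -1211 = 1401 + 1211 = 2612$)
$\frac{D{\left(G \right)}}{V{\left(\frac{1}{-294} \right)}} = \frac{2612}{332} = 2612 \cdot \frac{1}{332} = \frac{653}{83}$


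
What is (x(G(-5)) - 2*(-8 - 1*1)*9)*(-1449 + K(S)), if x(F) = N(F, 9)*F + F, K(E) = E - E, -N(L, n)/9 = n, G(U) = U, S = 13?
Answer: -814338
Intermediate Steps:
N(L, n) = -9*n
K(E) = 0
x(F) = -80*F (x(F) = (-9*9)*F + F = -81*F + F = -80*F)
(x(G(-5)) - 2*(-8 - 1*1)*9)*(-1449 + K(S)) = (-80*(-5) - 2*(-8 - 1*1)*9)*(-1449 + 0) = (400 - 2*(-8 - 1)*9)*(-1449) = (400 - 2*(-9)*9)*(-1449) = (400 + 18*9)*(-1449) = (400 + 162)*(-1449) = 562*(-1449) = -814338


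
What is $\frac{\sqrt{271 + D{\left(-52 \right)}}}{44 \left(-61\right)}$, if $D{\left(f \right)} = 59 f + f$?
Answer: $- \frac{i \sqrt{2849}}{2684} \approx - 0.019887 i$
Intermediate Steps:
$D{\left(f \right)} = 60 f$
$\frac{\sqrt{271 + D{\left(-52 \right)}}}{44 \left(-61\right)} = \frac{\sqrt{271 + 60 \left(-52\right)}}{44 \left(-61\right)} = \frac{\sqrt{271 - 3120}}{-2684} = \sqrt{-2849} \left(- \frac{1}{2684}\right) = i \sqrt{2849} \left(- \frac{1}{2684}\right) = - \frac{i \sqrt{2849}}{2684}$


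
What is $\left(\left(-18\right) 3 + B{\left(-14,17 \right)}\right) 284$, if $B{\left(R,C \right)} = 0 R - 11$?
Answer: $-18460$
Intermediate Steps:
$B{\left(R,C \right)} = -11$ ($B{\left(R,C \right)} = 0 - 11 = -11$)
$\left(\left(-18\right) 3 + B{\left(-14,17 \right)}\right) 284 = \left(\left(-18\right) 3 - 11\right) 284 = \left(-54 - 11\right) 284 = \left(-65\right) 284 = -18460$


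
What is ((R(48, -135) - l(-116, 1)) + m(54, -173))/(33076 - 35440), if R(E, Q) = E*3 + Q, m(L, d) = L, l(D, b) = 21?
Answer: -7/394 ≈ -0.017767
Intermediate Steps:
R(E, Q) = Q + 3*E (R(E, Q) = 3*E + Q = Q + 3*E)
((R(48, -135) - l(-116, 1)) + m(54, -173))/(33076 - 35440) = (((-135 + 3*48) - 1*21) + 54)/(33076 - 35440) = (((-135 + 144) - 21) + 54)/(-2364) = ((9 - 21) + 54)*(-1/2364) = (-12 + 54)*(-1/2364) = 42*(-1/2364) = -7/394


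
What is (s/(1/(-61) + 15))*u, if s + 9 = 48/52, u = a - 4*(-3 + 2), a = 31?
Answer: -224175/11882 ≈ -18.867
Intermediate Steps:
u = 35 (u = 31 - 4*(-3 + 2) = 31 - 4*(-1) = 31 - 1*(-4) = 31 + 4 = 35)
s = -105/13 (s = -9 + 48/52 = -9 + 48*(1/52) = -9 + 12/13 = -105/13 ≈ -8.0769)
(s/(1/(-61) + 15))*u = -105/(13*(1/(-61) + 15))*35 = -105/(13*(1*(-1/61) + 15))*35 = -105/(13*(-1/61 + 15))*35 = -105/(13*914/61)*35 = -105/13*61/914*35 = -6405/11882*35 = -224175/11882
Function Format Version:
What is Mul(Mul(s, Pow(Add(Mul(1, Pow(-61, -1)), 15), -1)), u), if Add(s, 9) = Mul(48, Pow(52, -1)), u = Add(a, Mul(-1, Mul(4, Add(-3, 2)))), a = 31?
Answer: Rational(-224175, 11882) ≈ -18.867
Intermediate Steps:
u = 35 (u = Add(31, Mul(-1, Mul(4, Add(-3, 2)))) = Add(31, Mul(-1, Mul(4, -1))) = Add(31, Mul(-1, -4)) = Add(31, 4) = 35)
s = Rational(-105, 13) (s = Add(-9, Mul(48, Pow(52, -1))) = Add(-9, Mul(48, Rational(1, 52))) = Add(-9, Rational(12, 13)) = Rational(-105, 13) ≈ -8.0769)
Mul(Mul(s, Pow(Add(Mul(1, Pow(-61, -1)), 15), -1)), u) = Mul(Mul(Rational(-105, 13), Pow(Add(Mul(1, Pow(-61, -1)), 15), -1)), 35) = Mul(Mul(Rational(-105, 13), Pow(Add(Mul(1, Rational(-1, 61)), 15), -1)), 35) = Mul(Mul(Rational(-105, 13), Pow(Add(Rational(-1, 61), 15), -1)), 35) = Mul(Mul(Rational(-105, 13), Pow(Rational(914, 61), -1)), 35) = Mul(Mul(Rational(-105, 13), Rational(61, 914)), 35) = Mul(Rational(-6405, 11882), 35) = Rational(-224175, 11882)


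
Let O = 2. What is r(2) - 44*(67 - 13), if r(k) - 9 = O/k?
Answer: -2366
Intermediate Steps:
r(k) = 9 + 2/k
r(2) - 44*(67 - 13) = (9 + 2/2) - 44*(67 - 13) = (9 + 2*(½)) - 44*54 = (9 + 1) - 2376 = 10 - 2376 = -2366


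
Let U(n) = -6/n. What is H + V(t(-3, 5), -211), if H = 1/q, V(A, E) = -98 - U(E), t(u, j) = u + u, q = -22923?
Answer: -474139543/4836753 ≈ -98.028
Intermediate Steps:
t(u, j) = 2*u
V(A, E) = -98 + 6/E (V(A, E) = -98 - (-6)/E = -98 + 6/E)
H = -1/22923 (H = 1/(-22923) = -1/22923 ≈ -4.3624e-5)
H + V(t(-3, 5), -211) = -1/22923 + (-98 + 6/(-211)) = -1/22923 + (-98 + 6*(-1/211)) = -1/22923 + (-98 - 6/211) = -1/22923 - 20684/211 = -474139543/4836753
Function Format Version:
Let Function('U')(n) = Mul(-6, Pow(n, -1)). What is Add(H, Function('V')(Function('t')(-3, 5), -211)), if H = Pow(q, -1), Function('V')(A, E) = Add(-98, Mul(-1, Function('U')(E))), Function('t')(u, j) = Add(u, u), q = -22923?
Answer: Rational(-474139543, 4836753) ≈ -98.028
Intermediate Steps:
Function('t')(u, j) = Mul(2, u)
Function('V')(A, E) = Add(-98, Mul(6, Pow(E, -1))) (Function('V')(A, E) = Add(-98, Mul(-1, Mul(-6, Pow(E, -1)))) = Add(-98, Mul(6, Pow(E, -1))))
H = Rational(-1, 22923) (H = Pow(-22923, -1) = Rational(-1, 22923) ≈ -4.3624e-5)
Add(H, Function('V')(Function('t')(-3, 5), -211)) = Add(Rational(-1, 22923), Add(-98, Mul(6, Pow(-211, -1)))) = Add(Rational(-1, 22923), Add(-98, Mul(6, Rational(-1, 211)))) = Add(Rational(-1, 22923), Add(-98, Rational(-6, 211))) = Add(Rational(-1, 22923), Rational(-20684, 211)) = Rational(-474139543, 4836753)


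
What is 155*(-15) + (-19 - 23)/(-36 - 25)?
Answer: -141783/61 ≈ -2324.3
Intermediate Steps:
155*(-15) + (-19 - 23)/(-36 - 25) = -2325 - 42/(-61) = -2325 - 42*(-1/61) = -2325 + 42/61 = -141783/61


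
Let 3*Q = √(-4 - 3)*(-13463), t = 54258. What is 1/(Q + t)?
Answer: 488322/27764141659 + 40389*I*√7/27764141659 ≈ 1.7588e-5 + 3.8488e-6*I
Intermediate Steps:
Q = -13463*I*√7/3 (Q = (√(-4 - 3)*(-13463))/3 = (√(-7)*(-13463))/3 = ((I*√7)*(-13463))/3 = (-13463*I*√7)/3 = -13463*I*√7/3 ≈ -11873.0*I)
1/(Q + t) = 1/(-13463*I*√7/3 + 54258) = 1/(54258 - 13463*I*√7/3)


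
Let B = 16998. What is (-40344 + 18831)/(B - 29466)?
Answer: 7171/4156 ≈ 1.7255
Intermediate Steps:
(-40344 + 18831)/(B - 29466) = (-40344 + 18831)/(16998 - 29466) = -21513/(-12468) = -21513*(-1/12468) = 7171/4156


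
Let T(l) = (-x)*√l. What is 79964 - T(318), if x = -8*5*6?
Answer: 79964 - 240*√318 ≈ 75684.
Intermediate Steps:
x = -240 (x = -40*6 = -240)
T(l) = 240*√l (T(l) = (-1*(-240))*√l = 240*√l)
79964 - T(318) = 79964 - 240*√318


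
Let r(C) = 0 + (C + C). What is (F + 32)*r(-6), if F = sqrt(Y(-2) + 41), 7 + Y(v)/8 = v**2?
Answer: -384 - 12*sqrt(17) ≈ -433.48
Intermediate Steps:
Y(v) = -56 + 8*v**2
r(C) = 2*C (r(C) = 0 + 2*C = 2*C)
F = sqrt(17) (F = sqrt((-56 + 8*(-2)**2) + 41) = sqrt((-56 + 8*4) + 41) = sqrt((-56 + 32) + 41) = sqrt(-24 + 41) = sqrt(17) ≈ 4.1231)
(F + 32)*r(-6) = (sqrt(17) + 32)*(2*(-6)) = (32 + sqrt(17))*(-12) = -384 - 12*sqrt(17)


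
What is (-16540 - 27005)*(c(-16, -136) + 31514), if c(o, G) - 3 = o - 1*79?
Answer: -1368270990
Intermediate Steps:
c(o, G) = -76 + o (c(o, G) = 3 + (o - 1*79) = 3 + (o - 79) = 3 + (-79 + o) = -76 + o)
(-16540 - 27005)*(c(-16, -136) + 31514) = (-16540 - 27005)*((-76 - 16) + 31514) = -43545*(-92 + 31514) = -43545*31422 = -1368270990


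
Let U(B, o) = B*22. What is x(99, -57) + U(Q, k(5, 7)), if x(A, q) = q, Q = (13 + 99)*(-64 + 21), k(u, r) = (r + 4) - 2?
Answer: -106009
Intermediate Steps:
k(u, r) = 2 + r (k(u, r) = (4 + r) - 2 = 2 + r)
Q = -4816 (Q = 112*(-43) = -4816)
U(B, o) = 22*B
x(99, -57) + U(Q, k(5, 7)) = -57 + 22*(-4816) = -57 - 105952 = -106009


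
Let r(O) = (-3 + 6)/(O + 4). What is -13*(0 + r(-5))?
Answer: 39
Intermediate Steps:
r(O) = 3/(4 + O)
-13*(0 + r(-5)) = -13*(0 + 3/(4 - 5)) = -13*(0 + 3/(-1)) = -13*(0 + 3*(-1)) = -13*(0 - 3) = -13*(-3) = 39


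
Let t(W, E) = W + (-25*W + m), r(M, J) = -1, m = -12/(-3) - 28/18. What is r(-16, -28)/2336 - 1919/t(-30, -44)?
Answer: -20175779/7594336 ≈ -2.6567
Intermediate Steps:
m = 22/9 (m = -12*(-⅓) - 28*1/18 = 4 - 14/9 = 22/9 ≈ 2.4444)
t(W, E) = 22/9 - 24*W (t(W, E) = W + (-25*W + 22/9) = W + (22/9 - 25*W) = 22/9 - 24*W)
r(-16, -28)/2336 - 1919/t(-30, -44) = -1/2336 - 1919/(22/9 - 24*(-30)) = -1*1/2336 - 1919/(22/9 + 720) = -1/2336 - 1919/6502/9 = -1/2336 - 1919*9/6502 = -1/2336 - 17271/6502 = -20175779/7594336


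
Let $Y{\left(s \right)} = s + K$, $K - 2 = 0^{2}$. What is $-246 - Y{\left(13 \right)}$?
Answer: $-261$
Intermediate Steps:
$K = 2$ ($K = 2 + 0^{2} = 2 + 0 = 2$)
$Y{\left(s \right)} = 2 + s$ ($Y{\left(s \right)} = s + 2 = 2 + s$)
$-246 - Y{\left(13 \right)} = -246 - \left(2 + 13\right) = -246 - 15 = -261$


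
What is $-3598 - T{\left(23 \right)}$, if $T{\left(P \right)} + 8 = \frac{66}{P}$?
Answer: $- \frac{82636}{23} \approx -3592.9$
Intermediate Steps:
$T{\left(P \right)} = -8 + \frac{66}{P}$
$-3598 - T{\left(23 \right)} = -3598 - \left(-8 + \frac{66}{23}\right) = -3598 - - \frac{118}{23} = -3598 + \frac{118}{23} = - \frac{82636}{23}$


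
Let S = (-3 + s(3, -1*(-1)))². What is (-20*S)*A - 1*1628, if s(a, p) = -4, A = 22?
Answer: -23188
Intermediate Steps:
S = 49 (S = (-3 - 4)² = (-7)² = 49)
(-20*S)*A - 1*1628 = -20*49*22 - 1*1628 = -980*22 - 1628 = -21560 - 1628 = -23188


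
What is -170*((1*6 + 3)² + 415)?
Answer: -84320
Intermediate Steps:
-170*((1*6 + 3)² + 415) = -170*((6 + 3)² + 415) = -170*(9² + 415) = -170*(81 + 415) = -170*496 = -84320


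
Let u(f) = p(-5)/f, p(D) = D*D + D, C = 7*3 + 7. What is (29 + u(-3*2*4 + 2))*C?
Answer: 8652/11 ≈ 786.54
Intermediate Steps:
C = 28 (C = 21 + 7 = 28)
p(D) = D + D² (p(D) = D² + D = D + D²)
u(f) = 20/f (u(f) = (-5*(1 - 5))/f = (-5*(-4))/f = 20/f)
(29 + u(-3*2*4 + 2))*C = (29 + 20/(-3*2*4 + 2))*28 = (29 + 20/(-6*4 + 2))*28 = (29 + 20/(-24 + 2))*28 = (29 + 20/(-22))*28 = (29 + 20*(-1/22))*28 = (29 - 10/11)*28 = (309/11)*28 = 8652/11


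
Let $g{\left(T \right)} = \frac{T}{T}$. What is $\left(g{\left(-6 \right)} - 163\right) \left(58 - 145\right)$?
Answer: $14094$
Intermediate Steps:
$g{\left(T \right)} = 1$
$\left(g{\left(-6 \right)} - 163\right) \left(58 - 145\right) = \left(1 - 163\right) \left(58 - 145\right) = \left(-162\right) \left(-87\right) = 14094$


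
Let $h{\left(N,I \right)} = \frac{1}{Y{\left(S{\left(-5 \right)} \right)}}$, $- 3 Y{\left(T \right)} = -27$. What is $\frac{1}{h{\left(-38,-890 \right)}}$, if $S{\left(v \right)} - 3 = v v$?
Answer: $9$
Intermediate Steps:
$S{\left(v \right)} = 3 + v^{2}$ ($S{\left(v \right)} = 3 + v v = 3 + v^{2}$)
$Y{\left(T \right)} = 9$ ($Y{\left(T \right)} = \left(- \frac{1}{3}\right) \left(-27\right) = 9$)
$h{\left(N,I \right)} = \frac{1}{9}$
$\frac{1}{h{\left(-38,-890 \right)}} = \frac{1}{\frac{1}{9}} = 9$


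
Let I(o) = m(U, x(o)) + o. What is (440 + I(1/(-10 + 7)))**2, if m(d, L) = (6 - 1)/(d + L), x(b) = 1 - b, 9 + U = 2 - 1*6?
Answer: 85082176/441 ≈ 1.9293e+5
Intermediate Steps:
U = -13 (U = -9 + (2 - 1*6) = -9 + (2 - 6) = -9 - 4 = -13)
m(d, L) = 5/(L + d)
I(o) = o + 5/(-12 - o) (I(o) = 5/((1 - o) - 13) + o = 5/(-12 - o) + o = o + 5/(-12 - o))
(440 + I(1/(-10 + 7)))**2 = (440 + (-5 + (12 + 1/(-10 + 7))/(-10 + 7))/(12 + 1/(-10 + 7)))**2 = (440 + (-5 + (12 + 1/(-3))/(-3))/(12 + 1/(-3)))**2 = (440 + (-5 - (12 - 1/3)/3)/(12 - 1/3))**2 = (440 + (-5 - 1/3*35/3)/(35/3))**2 = (440 + 3*(-5 - 35/9)/35)**2 = (440 + (3/35)*(-80/9))**2 = (440 - 16/21)**2 = (9224/21)**2 = 85082176/441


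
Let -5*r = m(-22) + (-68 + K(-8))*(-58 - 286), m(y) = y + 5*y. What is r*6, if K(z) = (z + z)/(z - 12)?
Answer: -689544/25 ≈ -27582.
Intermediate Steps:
m(y) = 6*y
K(z) = 2*z/(-12 + z) (K(z) = (2*z)/(-12 + z) = 2*z/(-12 + z))
r = -114924/25 (r = -(6*(-22) + (-68 + 2*(-8)/(-12 - 8))*(-58 - 286))/5 = -(-132 + (-68 + 2*(-8)/(-20))*(-344))/5 = -(-132 + (-68 + 2*(-8)*(-1/20))*(-344))/5 = -(-132 + (-68 + 4/5)*(-344))/5 = -(-132 - 336/5*(-344))/5 = -(-132 + 115584/5)/5 = -1/5*114924/5 = -114924/25 ≈ -4597.0)
r*6 = -114924/25*6 = -689544/25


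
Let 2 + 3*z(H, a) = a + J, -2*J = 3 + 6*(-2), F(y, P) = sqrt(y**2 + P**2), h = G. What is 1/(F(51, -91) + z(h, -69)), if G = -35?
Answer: 798/374063 + 36*sqrt(10882)/374063 ≈ 0.012173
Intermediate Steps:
h = -35
F(y, P) = sqrt(P**2 + y**2)
J = 9/2 (J = -(3 + 6*(-2))/2 = -(3 - 12)/2 = -1/2*(-9) = 9/2 ≈ 4.5000)
z(H, a) = 5/6 + a/3 (z(H, a) = -2/3 + (a + 9/2)/3 = -2/3 + (9/2 + a)/3 = -2/3 + (3/2 + a/3) = 5/6 + a/3)
1/(F(51, -91) + z(h, -69)) = 1/(sqrt((-91)**2 + 51**2) + (5/6 + (1/3)*(-69))) = 1/(sqrt(8281 + 2601) + (5/6 - 23)) = 1/(sqrt(10882) - 133/6) = 1/(-133/6 + sqrt(10882))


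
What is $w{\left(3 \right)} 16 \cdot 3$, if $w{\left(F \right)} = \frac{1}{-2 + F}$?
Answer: $48$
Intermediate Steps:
$w{\left(3 \right)} 16 \cdot 3 = \frac{1}{-2 + 3} \cdot 16 \cdot 3 = 1^{-1} \cdot 16 \cdot 3 = 1 \cdot 16 \cdot 3 = 16 \cdot 3 = 48$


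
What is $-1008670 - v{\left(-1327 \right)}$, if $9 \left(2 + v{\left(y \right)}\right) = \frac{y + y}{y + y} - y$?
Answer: $- \frac{9079340}{9} \approx -1.0088 \cdot 10^{6}$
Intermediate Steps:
$v{\left(y \right)} = - \frac{17}{9} - \frac{y}{9}$ ($v{\left(y \right)} = -2 + \frac{\frac{y + y}{y + y} - y}{9} = -2 + \frac{\frac{2 y}{2 y} - y}{9} = -2 + \frac{2 y \frac{1}{2 y} - y}{9} = -2 + \frac{1 - y}{9} = -2 - \left(- \frac{1}{9} + \frac{y}{9}\right) = - \frac{17}{9} - \frac{y}{9}$)
$-1008670 - v{\left(-1327 \right)} = -1008670 - \left(- \frac{17}{9} - - \frac{1327}{9}\right) = -1008670 - \left(- \frac{17}{9} + \frac{1327}{9}\right) = -1008670 - \frac{1310}{9} = - \frac{9079340}{9}$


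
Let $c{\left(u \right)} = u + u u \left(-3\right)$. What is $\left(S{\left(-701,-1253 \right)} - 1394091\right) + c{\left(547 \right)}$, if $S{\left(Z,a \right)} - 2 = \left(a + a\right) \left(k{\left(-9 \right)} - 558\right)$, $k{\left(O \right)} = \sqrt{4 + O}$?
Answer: $-892821 - 2506 i \sqrt{5} \approx -8.9282 \cdot 10^{5} - 5603.6 i$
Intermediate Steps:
$S{\left(Z,a \right)} = 2 + 2 a \left(-558 + i \sqrt{5}\right)$ ($S{\left(Z,a \right)} = 2 + \left(a + a\right) \left(\sqrt{4 - 9} - 558\right) = 2 + 2 a \left(\sqrt{-5} - 558\right) = 2 + 2 a \left(i \sqrt{5} - 558\right) = 2 + 2 a \left(-558 + i \sqrt{5}\right)$)
$c{\left(u \right)} = u - 3 u^{2}$ ($c{\left(u \right)} = u + u^{2} \left(-3\right) = u - 3 u^{2}$)
$\left(S{\left(-701,-1253 \right)} - 1394091\right) + c{\left(547 \right)} = \left(\left(2 - -1398348 + 2 i \left(-1253\right) \sqrt{5}\right) - 1394091\right) + 547 \left(1 - 1641\right) = \left(\left(2 + 1398348 - 2506 i \sqrt{5}\right) - 1394091\right) + 547 \left(1 - 1641\right) = \left(\left(1398350 - 2506 i \sqrt{5}\right) - 1394091\right) + 547 \left(-1640\right) = \left(4259 - 2506 i \sqrt{5}\right) - 897080 = -892821 - 2506 i \sqrt{5}$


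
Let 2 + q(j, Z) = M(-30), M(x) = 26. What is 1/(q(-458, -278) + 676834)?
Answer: 1/676858 ≈ 1.4774e-6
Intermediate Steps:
q(j, Z) = 24 (q(j, Z) = -2 + 26 = 24)
1/(q(-458, -278) + 676834) = 1/(24 + 676834) = 1/676858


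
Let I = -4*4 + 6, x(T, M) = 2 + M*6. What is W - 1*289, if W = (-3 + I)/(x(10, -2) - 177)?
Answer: -54030/187 ≈ -288.93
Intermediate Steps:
x(T, M) = 2 + 6*M
I = -10 (I = -16 + 6 = -10)
W = 13/187 (W = (-3 - 10)/((2 + 6*(-2)) - 177) = -13/((2 - 12) - 177) = -13/(-10 - 177) = -13/(-187) = -13*(-1/187) = 13/187 ≈ 0.069519)
W - 1*289 = 13/187 - 1*289 = 13/187 - 289 = -54030/187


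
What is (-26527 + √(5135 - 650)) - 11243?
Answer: -37770 + √4485 ≈ -37703.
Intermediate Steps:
(-26527 + √(5135 - 650)) - 11243 = (-26527 + √4485) - 11243 = -37770 + √4485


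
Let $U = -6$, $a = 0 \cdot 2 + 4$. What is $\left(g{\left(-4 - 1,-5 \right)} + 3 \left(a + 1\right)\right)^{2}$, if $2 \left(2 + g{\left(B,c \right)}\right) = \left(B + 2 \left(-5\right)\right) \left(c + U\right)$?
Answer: $\frac{36481}{4} \approx 9120.3$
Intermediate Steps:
$a = 4$ ($a = 0 + 4 = 4$)
$g{\left(B,c \right)} = -2 + \frac{\left(-10 + B\right) \left(-6 + c\right)}{2}$ ($g{\left(B,c \right)} = -2 + \frac{\left(B + 2 \left(-5\right)\right) \left(c - 6\right)}{2} = -2 + \frac{\left(B - 10\right) \left(-6 + c\right)}{2} = -2 + \frac{\left(-10 + B\right) \left(-6 + c\right)}{2}$)
$\left(g{\left(-4 - 1,-5 \right)} + 3 \left(a + 1\right)\right)^{2} = \left(\left(28 - -25 - 3 \left(-4 - 1\right) + \frac{1}{2} \left(-4 - 1\right) \left(-5\right)\right) + 3 \left(4 + 1\right)\right)^{2} = \left(\left(28 + 25 - -15 + \frac{1}{2} \left(-5\right) \left(-5\right)\right) + 3 \cdot 5\right)^{2} = \left(\left(28 + 25 + 15 + \frac{25}{2}\right) + 15\right)^{2} = \left(\frac{161}{2} + 15\right)^{2} = \left(\frac{191}{2}\right)^{2} = \frac{36481}{4}$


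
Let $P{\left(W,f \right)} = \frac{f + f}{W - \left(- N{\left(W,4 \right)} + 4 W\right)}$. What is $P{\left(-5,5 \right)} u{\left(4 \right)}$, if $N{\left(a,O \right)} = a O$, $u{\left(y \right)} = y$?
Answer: $-8$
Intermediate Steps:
$N{\left(a,O \right)} = O a$
$P{\left(W,f \right)} = \frac{2 f}{W}$ ($P{\left(W,f \right)} = \frac{f + f}{W + \left(- 4 W + 4 W\right)} = \frac{2 f}{W + 0} = \frac{2 f}{W}$)
$P{\left(-5,5 \right)} u{\left(4 \right)} = 2 \cdot 5 \frac{1}{-5} \cdot 4 = 2 \cdot 5 \left(- \frac{1}{5}\right) 4 = \left(-2\right) 4 = -8$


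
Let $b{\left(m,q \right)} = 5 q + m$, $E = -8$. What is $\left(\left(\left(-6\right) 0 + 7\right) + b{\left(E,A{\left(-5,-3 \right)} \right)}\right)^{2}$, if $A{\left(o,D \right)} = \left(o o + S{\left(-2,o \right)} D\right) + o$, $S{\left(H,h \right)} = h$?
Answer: $30276$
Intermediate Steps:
$A{\left(o,D \right)} = o + o^{2} + D o$ ($A{\left(o,D \right)} = \left(o o + o D\right) + o = \left(o^{2} + D o\right) + o = o + o^{2} + D o$)
$b{\left(m,q \right)} = m + 5 q$
$\left(\left(\left(-6\right) 0 + 7\right) + b{\left(E,A{\left(-5,-3 \right)} \right)}\right)^{2} = \left(\left(\left(-6\right) 0 + 7\right) - \left(8 - 5 \left(- 5 \left(1 - 3 - 5\right)\right)\right)\right)^{2} = \left(\left(0 + 7\right) - \left(8 - 5 \left(\left(-5\right) \left(-7\right)\right)\right)\right)^{2} = \left(7 + \left(-8 + 5 \cdot 35\right)\right)^{2} = \left(7 + \left(-8 + 175\right)\right)^{2} = \left(7 + 167\right)^{2} = 174^{2} = 30276$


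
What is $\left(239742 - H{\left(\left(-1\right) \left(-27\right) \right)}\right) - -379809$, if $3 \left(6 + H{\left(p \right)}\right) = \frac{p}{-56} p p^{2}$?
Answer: $\frac{34872339}{56} \approx 6.2272 \cdot 10^{5}$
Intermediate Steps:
$H{\left(p \right)} = -6 - \frac{p^{4}}{168}$ ($H{\left(p \right)} = -6 + \frac{\frac{p}{-56} p p^{2}}{3} = -6 + \frac{p \left(- \frac{1}{56}\right) p p^{2}}{3} = -6 + \frac{- \frac{p}{56} p p^{2}}{3} = -6 + \frac{- \frac{p^{2}}{56} p^{2}}{3} = -6 + \frac{\left(- \frac{1}{56}\right) p^{4}}{3} = -6 - \frac{p^{4}}{168}$)
$\left(239742 - H{\left(\left(-1\right) \left(-27\right) \right)}\right) - -379809 = \left(239742 - \left(-6 - \frac{\left(\left(-1\right) \left(-27\right)\right)^{4}}{168}\right)\right) - -379809 = \left(239742 - \left(-6 - \frac{27^{4}}{168}\right)\right) + 379809 = \left(239742 - \left(-6 - \frac{177147}{56}\right)\right) + 379809 = \left(239742 - - \frac{177483}{56}\right) + 379809 = \left(239742 + \frac{177483}{56}\right) + 379809 = \frac{13603035}{56} + 379809 = \frac{34872339}{56}$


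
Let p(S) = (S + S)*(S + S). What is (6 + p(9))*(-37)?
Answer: -12210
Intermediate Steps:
p(S) = 4*S**2 (p(S) = (2*S)*(2*S) = 4*S**2)
(6 + p(9))*(-37) = (6 + 4*9**2)*(-37) = (6 + 4*81)*(-37) = (6 + 324)*(-37) = 330*(-37) = -12210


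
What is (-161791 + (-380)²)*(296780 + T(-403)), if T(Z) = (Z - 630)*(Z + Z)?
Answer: -19641012798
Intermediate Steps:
T(Z) = 2*Z*(-630 + Z) (T(Z) = (-630 + Z)*(2*Z) = 2*Z*(-630 + Z))
(-161791 + (-380)²)*(296780 + T(-403)) = (-161791 + (-380)²)*(296780 + 2*(-403)*(-630 - 403)) = (-161791 + 144400)*(296780 + 2*(-403)*(-1033)) = -17391*(296780 + 832598) = -17391*1129378 = -19641012798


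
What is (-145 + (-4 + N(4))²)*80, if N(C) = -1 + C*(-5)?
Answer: 38400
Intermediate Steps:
N(C) = -1 - 5*C
(-145 + (-4 + N(4))²)*80 = (-145 + (-4 + (-1 - 5*4))²)*80 = (-145 + (-4 + (-1 - 20))²)*80 = (-145 + (-4 - 21)²)*80 = (-145 + (-25)²)*80 = (-145 + 625)*80 = 480*80 = 38400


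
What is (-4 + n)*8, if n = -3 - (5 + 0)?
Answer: -96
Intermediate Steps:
n = -8 (n = -3 - 1*5 = -3 - 5 = -8)
(-4 + n)*8 = (-4 - 8)*8 = -12*8 = -96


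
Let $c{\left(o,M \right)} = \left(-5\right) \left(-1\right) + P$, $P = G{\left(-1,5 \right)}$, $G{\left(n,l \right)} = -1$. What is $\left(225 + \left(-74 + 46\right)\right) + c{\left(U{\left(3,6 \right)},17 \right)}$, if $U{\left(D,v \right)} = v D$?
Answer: $201$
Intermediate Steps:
$U{\left(D,v \right)} = D v$
$P = -1$
$c{\left(o,M \right)} = 4$ ($c{\left(o,M \right)} = \left(-5\right) \left(-1\right) - 1 = 5 - 1 = 4$)
$\left(225 + \left(-74 + 46\right)\right) + c{\left(U{\left(3,6 \right)},17 \right)} = \left(225 + \left(-74 + 46\right)\right) + 4 = \left(225 - 28\right) + 4 = 197 + 4 = 201$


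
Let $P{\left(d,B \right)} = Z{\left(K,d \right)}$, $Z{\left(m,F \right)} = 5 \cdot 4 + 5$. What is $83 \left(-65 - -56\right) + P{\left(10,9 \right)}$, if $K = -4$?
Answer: $-722$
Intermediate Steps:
$Z{\left(m,F \right)} = 25$ ($Z{\left(m,F \right)} = 20 + 5 = 25$)
$P{\left(d,B \right)} = 25$
$83 \left(-65 - -56\right) + P{\left(10,9 \right)} = 83 \left(-65 - -56\right) + 25 = 83 \left(-65 + 56\right) + 25 = 83 \left(-9\right) + 25 = -747 + 25 = -722$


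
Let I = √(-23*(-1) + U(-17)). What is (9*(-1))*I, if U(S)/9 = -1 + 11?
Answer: -9*√113 ≈ -95.671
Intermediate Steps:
U(S) = 90 (U(S) = 9*(-1 + 11) = 9*10 = 90)
I = √113 (I = √(-23*(-1) + 90) = √(23 + 90) = √113 ≈ 10.630)
(9*(-1))*I = (9*(-1))*√113 = -9*√113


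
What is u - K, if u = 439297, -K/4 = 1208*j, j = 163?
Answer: 1226913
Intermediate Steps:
K = -787616 (K = -4832*163 = -4*196904 = -787616)
u - K = 439297 - 1*(-787616) = 439297 + 787616 = 1226913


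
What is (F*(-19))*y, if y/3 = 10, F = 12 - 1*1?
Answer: -6270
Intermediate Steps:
F = 11 (F = 12 - 1 = 11)
y = 30 (y = 3*10 = 30)
(F*(-19))*y = (11*(-19))*30 = -209*30 = -6270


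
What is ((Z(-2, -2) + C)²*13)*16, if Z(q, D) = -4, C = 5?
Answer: 208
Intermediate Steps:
((Z(-2, -2) + C)²*13)*16 = ((-4 + 5)²*13)*16 = (1²*13)*16 = (1*13)*16 = 13*16 = 208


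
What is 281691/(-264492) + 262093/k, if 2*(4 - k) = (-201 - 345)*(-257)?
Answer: -3299411009/687257972 ≈ -4.8008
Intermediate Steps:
k = -70157 (k = 4 - (-201 - 345)*(-257)/2 = 4 - (-273)*(-257) = 4 - ½*140322 = 4 - 70161 = -70157)
281691/(-264492) + 262093/k = 281691/(-264492) + 262093/(-70157) = 281691*(-1/264492) + 262093*(-1/70157) = -10433/9796 - 262093/70157 = -3299411009/687257972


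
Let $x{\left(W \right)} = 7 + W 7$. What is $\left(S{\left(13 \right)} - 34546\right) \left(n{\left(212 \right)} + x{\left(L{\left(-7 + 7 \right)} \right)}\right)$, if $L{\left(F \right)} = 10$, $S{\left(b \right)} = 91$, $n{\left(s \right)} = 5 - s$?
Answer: $4479150$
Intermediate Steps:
$x{\left(W \right)} = 7 + 7 W$
$\left(S{\left(13 \right)} - 34546\right) \left(n{\left(212 \right)} + x{\left(L{\left(-7 + 7 \right)} \right)}\right) = \left(91 - 34546\right) \left(\left(5 - 212\right) + \left(7 + 7 \cdot 10\right)\right) = - 34455 \left(\left(5 - 212\right) + \left(7 + 70\right)\right) = - 34455 \left(-207 + 77\right) = \left(-34455\right) \left(-130\right) = 4479150$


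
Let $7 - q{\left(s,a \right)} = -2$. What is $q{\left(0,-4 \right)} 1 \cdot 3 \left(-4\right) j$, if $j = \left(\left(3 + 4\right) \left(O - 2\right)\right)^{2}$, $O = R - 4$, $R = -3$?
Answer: $-428652$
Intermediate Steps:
$q{\left(s,a \right)} = 9$ ($q{\left(s,a \right)} = 7 - -2 = 7 + 2 = 9$)
$O = -7$ ($O = -3 - 4 = -7$)
$j = 3969$ ($j = \left(\left(3 + 4\right) \left(-7 - 2\right)\right)^{2} = \left(7 \left(-9\right)\right)^{2} = \left(-63\right)^{2} = 3969$)
$q{\left(0,-4 \right)} 1 \cdot 3 \left(-4\right) j = 9 \cdot 1 \cdot 3 \left(-4\right) 3969 = 9 \cdot 3 \left(-4\right) 3969 = 9 \left(-12\right) 3969 = \left(-108\right) 3969 = -428652$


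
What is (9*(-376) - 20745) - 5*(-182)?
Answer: -23219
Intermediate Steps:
(9*(-376) - 20745) - 5*(-182) = (-3384 - 20745) + 910 = -24129 + 910 = -23219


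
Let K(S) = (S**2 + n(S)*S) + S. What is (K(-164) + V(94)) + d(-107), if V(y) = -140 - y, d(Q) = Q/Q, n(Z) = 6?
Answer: 25515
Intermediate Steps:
d(Q) = 1
K(S) = S**2 + 7*S (K(S) = (S**2 + 6*S) + S = S**2 + 7*S)
(K(-164) + V(94)) + d(-107) = (-164*(7 - 164) + (-140 - 1*94)) + 1 = (-164*(-157) + (-140 - 94)) + 1 = (25748 - 234) + 1 = 25514 + 1 = 25515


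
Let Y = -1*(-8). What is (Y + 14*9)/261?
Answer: 134/261 ≈ 0.51341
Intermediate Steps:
Y = 8
(Y + 14*9)/261 = (8 + 14*9)/261 = (8 + 126)*(1/261) = 134*(1/261) = 134/261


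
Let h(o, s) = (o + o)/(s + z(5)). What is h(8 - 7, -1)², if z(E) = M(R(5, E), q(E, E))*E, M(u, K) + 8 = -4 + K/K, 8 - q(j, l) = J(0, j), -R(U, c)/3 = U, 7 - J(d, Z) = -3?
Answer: 1/784 ≈ 0.0012755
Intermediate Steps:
J(d, Z) = 10 (J(d, Z) = 7 - 1*(-3) = 7 + 3 = 10)
R(U, c) = -3*U
q(j, l) = -2 (q(j, l) = 8 - 1*10 = 8 - 10 = -2)
M(u, K) = -11 (M(u, K) = -8 + (-4 + K/K) = -8 + (-4 + 1) = -8 - 3 = -11)
z(E) = -11*E
h(o, s) = 2*o/(-55 + s) (h(o, s) = (o + o)/(s - 11*5) = (2*o)/(s - 55) = (2*o)/(-55 + s) = 2*o/(-55 + s))
h(8 - 7, -1)² = (2*(8 - 7)/(-55 - 1))² = (2*1/(-56))² = (2*1*(-1/56))² = (-1/28)² = 1/784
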